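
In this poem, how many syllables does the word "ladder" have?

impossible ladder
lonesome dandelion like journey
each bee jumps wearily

2

"ladder" has 2 syllables.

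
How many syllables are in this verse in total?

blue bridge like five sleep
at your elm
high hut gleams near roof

13

Line 1: blue(1) + bridge(1) + like(1) + five(1) + sleep(1) = 5
Line 2: at(1) + your(1) + elm(1) = 3
Line 3: high(1) + hut(1) + gleams(1) + near(1) + roof(1) = 5
Total: 5 + 3 + 5 = 13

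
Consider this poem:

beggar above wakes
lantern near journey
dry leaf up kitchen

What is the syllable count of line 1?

5

Line 1: "beggar above wakes": 2+2+1 = 5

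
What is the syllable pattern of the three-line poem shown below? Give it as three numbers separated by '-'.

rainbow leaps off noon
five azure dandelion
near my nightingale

5-7-5

Line 1: rainbow (2), leaps (1), off (1), noon (1) → 5
Line 2: five (1), azure (2), dandelion (4) → 7
Line 3: near (1), my (1), nightingale (3) → 5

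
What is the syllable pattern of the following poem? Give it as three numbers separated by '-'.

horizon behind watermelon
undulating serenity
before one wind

Line 1: horizon (3), behind (2), watermelon (4) → 9
Line 2: undulating (4), serenity (4) → 8
Line 3: before (2), one (1), wind (1) → 4

9-8-4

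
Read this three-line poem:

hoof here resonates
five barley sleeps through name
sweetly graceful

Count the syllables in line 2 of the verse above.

Line 2: "five barley sleeps through name": 1+2+1+1+1 = 6

6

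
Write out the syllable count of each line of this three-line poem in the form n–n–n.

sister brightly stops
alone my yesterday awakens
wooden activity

Line 1: "sister brightly stops": 2+2+1 = 5
Line 2: "alone my yesterday awakens": 2+1+3+3 = 9
Line 3: "wooden activity": 2+4 = 6

5–9–6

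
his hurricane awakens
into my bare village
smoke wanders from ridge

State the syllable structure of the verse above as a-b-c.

Line 1: his (1), hurricane (3), awakens (3) → 7
Line 2: into (2), my (1), bare (1), village (2) → 6
Line 3: smoke (1), wanders (2), from (1), ridge (1) → 5

7-6-5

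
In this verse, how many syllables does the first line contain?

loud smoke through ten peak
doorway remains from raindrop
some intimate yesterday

5

The first line: "loud smoke through ten peak": 1+1+1+1+1 = 5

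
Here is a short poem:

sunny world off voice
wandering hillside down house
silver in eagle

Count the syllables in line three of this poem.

Line three: "silver in eagle": 2+1+2 = 5

5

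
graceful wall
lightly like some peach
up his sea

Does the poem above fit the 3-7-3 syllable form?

No

Line 1: graceful(2) + wall(1) = 3 ✓
Line 2: lightly(2) + like(1) + some(1) + peach(1) = 5 (expected 7)
Line 3: up(1) + his(1) + sea(1) = 3 ✓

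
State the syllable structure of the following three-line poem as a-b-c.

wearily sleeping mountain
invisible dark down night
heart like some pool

Line 1: wearily(3) + sleeping(2) + mountain(2) = 7
Line 2: invisible(4) + dark(1) + down(1) + night(1) = 7
Line 3: heart(1) + like(1) + some(1) + pool(1) = 4

7-7-4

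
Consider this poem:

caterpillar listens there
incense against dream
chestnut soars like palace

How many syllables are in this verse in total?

Line 1: caterpillar (4), listens (2), there (1) → 7
Line 2: incense (2), against (2), dream (1) → 5
Line 3: chestnut (2), soars (1), like (1), palace (2) → 6
Total: 7 + 5 + 6 = 18

18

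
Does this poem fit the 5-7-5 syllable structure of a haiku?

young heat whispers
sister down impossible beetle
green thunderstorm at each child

No

Line 1: young (1), heat (1), whispers (2) → 4 (expected 5)
Line 2: sister (2), down (1), impossible (4), beetle (2) → 9 (expected 7)
Line 3: green (1), thunderstorm (3), at (1), each (1), child (1) → 7 (expected 5)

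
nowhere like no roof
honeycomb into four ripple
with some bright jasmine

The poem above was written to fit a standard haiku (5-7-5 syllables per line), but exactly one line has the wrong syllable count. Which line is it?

The second line

Line 1: nowhere (2), like (1), no (1), roof (1) → 5 ✓
Line 2: honeycomb (3), into (2), four (1), ripple (2) → 8 (expected 7)
Line 3: with (1), some (1), bright (1), jasmine (2) → 5 ✓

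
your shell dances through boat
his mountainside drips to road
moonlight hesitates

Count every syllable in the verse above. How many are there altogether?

Line 1: "your shell dances through boat": 1+1+2+1+1 = 6
Line 2: "his mountainside drips to road": 1+3+1+1+1 = 7
Line 3: "moonlight hesitates": 2+3 = 5
Total: 6 + 7 + 5 = 18

18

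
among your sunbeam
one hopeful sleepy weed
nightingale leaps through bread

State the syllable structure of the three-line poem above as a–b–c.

Line 1: "among your sunbeam": 2+1+2 = 5
Line 2: "one hopeful sleepy weed": 1+2+2+1 = 6
Line 3: "nightingale leaps through bread": 3+1+1+1 = 6

5–6–6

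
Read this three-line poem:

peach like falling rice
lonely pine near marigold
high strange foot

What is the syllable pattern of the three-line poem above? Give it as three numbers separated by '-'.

5-7-3

Line 1: peach(1) + like(1) + falling(2) + rice(1) = 5
Line 2: lonely(2) + pine(1) + near(1) + marigold(3) = 7
Line 3: high(1) + strange(1) + foot(1) = 3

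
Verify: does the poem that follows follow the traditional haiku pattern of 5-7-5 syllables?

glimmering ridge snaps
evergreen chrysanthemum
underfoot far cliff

Yes

Line 1: glimmering (3), ridge (1), snaps (1) → 5 ✓
Line 2: evergreen (3), chrysanthemum (4) → 7 ✓
Line 3: underfoot (3), far (1), cliff (1) → 5 ✓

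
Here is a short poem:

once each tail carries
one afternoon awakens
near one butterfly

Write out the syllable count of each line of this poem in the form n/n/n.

5/7/5

Line 1: "once each tail carries": 1+1+1+2 = 5
Line 2: "one afternoon awakens": 1+3+3 = 7
Line 3: "near one butterfly": 1+1+3 = 5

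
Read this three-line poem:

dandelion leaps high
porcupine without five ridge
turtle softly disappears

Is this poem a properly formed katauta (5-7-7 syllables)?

No

Line 1: dandelion(4) + leaps(1) + high(1) = 6 (expected 5)
Line 2: porcupine(3) + without(2) + five(1) + ridge(1) = 7 ✓
Line 3: turtle(2) + softly(2) + disappears(3) = 7 ✓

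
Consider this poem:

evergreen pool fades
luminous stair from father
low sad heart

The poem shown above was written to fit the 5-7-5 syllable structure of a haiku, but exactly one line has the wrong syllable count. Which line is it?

Line 1: evergreen(3) + pool(1) + fades(1) = 5 ✓
Line 2: luminous(3) + stair(1) + from(1) + father(2) = 7 ✓
Line 3: low(1) + sad(1) + heart(1) = 3 (expected 5)

The third line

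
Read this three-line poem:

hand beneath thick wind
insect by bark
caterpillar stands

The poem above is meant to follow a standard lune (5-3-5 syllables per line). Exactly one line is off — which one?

The second line

Line 1: hand(1) + beneath(2) + thick(1) + wind(1) = 5 ✓
Line 2: insect(2) + by(1) + bark(1) = 4 (expected 3)
Line 3: caterpillar(4) + stands(1) = 5 ✓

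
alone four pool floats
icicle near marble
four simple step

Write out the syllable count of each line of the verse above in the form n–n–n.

Line 1: "alone four pool floats": 2+1+1+1 = 5
Line 2: "icicle near marble": 3+1+2 = 6
Line 3: "four simple step": 1+2+1 = 4

5–6–4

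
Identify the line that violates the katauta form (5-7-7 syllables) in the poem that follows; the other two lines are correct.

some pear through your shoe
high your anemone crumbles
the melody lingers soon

Line 1: some(1) + pear(1) + through(1) + your(1) + shoe(1) = 5 ✓
Line 2: high(1) + your(1) + anemone(4) + crumbles(2) = 8 (expected 7)
Line 3: the(1) + melody(3) + lingers(2) + soon(1) = 7 ✓

The second line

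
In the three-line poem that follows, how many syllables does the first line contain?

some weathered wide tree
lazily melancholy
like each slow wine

5

The first line: some(1) + weathered(2) + wide(1) + tree(1) = 5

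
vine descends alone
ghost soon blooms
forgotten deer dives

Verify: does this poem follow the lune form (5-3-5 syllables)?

Yes

Line 1: vine (1), descends (2), alone (2) → 5 ✓
Line 2: ghost (1), soon (1), blooms (1) → 3 ✓
Line 3: forgotten (3), deer (1), dives (1) → 5 ✓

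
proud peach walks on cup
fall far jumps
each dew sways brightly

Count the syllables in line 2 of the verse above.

Line 2: "fall far jumps": 1+1+1 = 3

3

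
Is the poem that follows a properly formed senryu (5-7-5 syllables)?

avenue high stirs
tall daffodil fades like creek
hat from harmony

Line 1: avenue(3) + high(1) + stirs(1) = 5 ✓
Line 2: tall(1) + daffodil(3) + fades(1) + like(1) + creek(1) = 7 ✓
Line 3: hat(1) + from(1) + harmony(3) = 5 ✓

Yes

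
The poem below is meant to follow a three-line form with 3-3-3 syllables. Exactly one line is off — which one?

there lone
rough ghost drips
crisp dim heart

Line 1: "there lone": 1+1 = 2 (expected 3)
Line 2: "rough ghost drips": 1+1+1 = 3 ✓
Line 3: "crisp dim heart": 1+1+1 = 3 ✓

The first line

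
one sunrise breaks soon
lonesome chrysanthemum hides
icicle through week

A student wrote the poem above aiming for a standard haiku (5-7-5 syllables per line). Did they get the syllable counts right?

Line 1: "one sunrise breaks soon": 1+2+1+1 = 5 ✓
Line 2: "lonesome chrysanthemum hides": 2+4+1 = 7 ✓
Line 3: "icicle through week": 3+1+1 = 5 ✓

Yes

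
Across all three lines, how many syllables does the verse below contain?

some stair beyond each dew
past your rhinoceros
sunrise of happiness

Line 1: some (1), stair (1), beyond (2), each (1), dew (1) → 6
Line 2: past (1), your (1), rhinoceros (4) → 6
Line 3: sunrise (2), of (1), happiness (3) → 6
Total: 6 + 6 + 6 = 18

18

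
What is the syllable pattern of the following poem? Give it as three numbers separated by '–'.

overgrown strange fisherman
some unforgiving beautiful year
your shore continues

Line 1: overgrown (3), strange (1), fisherman (3) → 7
Line 2: some (1), unforgiving (4), beautiful (3), year (1) → 9
Line 3: your (1), shore (1), continues (3) → 5

7–9–5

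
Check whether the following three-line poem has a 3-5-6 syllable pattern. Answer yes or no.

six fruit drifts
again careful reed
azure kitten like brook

Line 1: six(1) + fruit(1) + drifts(1) = 3 ✓
Line 2: again(2) + careful(2) + reed(1) = 5 ✓
Line 3: azure(2) + kitten(2) + like(1) + brook(1) = 6 ✓

Yes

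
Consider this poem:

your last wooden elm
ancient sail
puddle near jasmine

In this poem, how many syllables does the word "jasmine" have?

2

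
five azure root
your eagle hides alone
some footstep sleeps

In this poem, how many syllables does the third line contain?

The third line: some(1) + footstep(2) + sleeps(1) = 4

4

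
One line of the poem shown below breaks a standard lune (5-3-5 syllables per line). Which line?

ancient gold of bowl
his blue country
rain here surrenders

Line 2

Line 1: "ancient gold of bowl": 2+1+1+1 = 5 ✓
Line 2: "his blue country": 1+1+2 = 4 (expected 3)
Line 3: "rain here surrenders": 1+1+3 = 5 ✓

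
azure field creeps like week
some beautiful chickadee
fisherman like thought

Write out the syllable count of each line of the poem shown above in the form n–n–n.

6–7–5

Line 1: "azure field creeps like week": 2+1+1+1+1 = 6
Line 2: "some beautiful chickadee": 1+3+3 = 7
Line 3: "fisherman like thought": 3+1+1 = 5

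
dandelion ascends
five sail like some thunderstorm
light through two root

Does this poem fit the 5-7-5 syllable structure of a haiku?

Line 1: dandelion (4), ascends (2) → 6 (expected 5)
Line 2: five (1), sail (1), like (1), some (1), thunderstorm (3) → 7 ✓
Line 3: light (1), through (1), two (1), root (1) → 4 (expected 5)

No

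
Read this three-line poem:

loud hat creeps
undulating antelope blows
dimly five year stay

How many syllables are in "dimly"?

"dimly" has 2 syllables.

2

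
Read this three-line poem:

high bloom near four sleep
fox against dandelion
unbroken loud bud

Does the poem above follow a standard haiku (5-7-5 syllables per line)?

Yes

Line 1: "high bloom near four sleep": 1+1+1+1+1 = 5 ✓
Line 2: "fox against dandelion": 1+2+4 = 7 ✓
Line 3: "unbroken loud bud": 3+1+1 = 5 ✓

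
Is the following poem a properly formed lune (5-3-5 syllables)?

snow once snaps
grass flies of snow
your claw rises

Line 1: "snow once snaps": 1+1+1 = 3 (expected 5)
Line 2: "grass flies of snow": 1+1+1+1 = 4 (expected 3)
Line 3: "your claw rises": 1+1+2 = 4 (expected 5)

No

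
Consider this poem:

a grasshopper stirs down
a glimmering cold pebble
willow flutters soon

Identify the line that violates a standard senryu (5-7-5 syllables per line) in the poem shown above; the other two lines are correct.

Line 1: "a grasshopper stirs down": 1+3+1+1 = 6 (expected 5)
Line 2: "a glimmering cold pebble": 1+3+1+2 = 7 ✓
Line 3: "willow flutters soon": 2+2+1 = 5 ✓

The first line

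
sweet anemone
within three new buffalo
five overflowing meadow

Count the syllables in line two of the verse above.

7

Line two: within (2), three (1), new (1), buffalo (3) → 7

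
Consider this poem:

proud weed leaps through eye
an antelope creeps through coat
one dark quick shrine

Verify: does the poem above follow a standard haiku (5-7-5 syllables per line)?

No

Line 1: "proud weed leaps through eye": 1+1+1+1+1 = 5 ✓
Line 2: "an antelope creeps through coat": 1+3+1+1+1 = 7 ✓
Line 3: "one dark quick shrine": 1+1+1+1 = 4 (expected 5)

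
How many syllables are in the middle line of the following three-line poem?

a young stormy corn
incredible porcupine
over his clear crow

The middle line: incredible (4), porcupine (3) → 7

7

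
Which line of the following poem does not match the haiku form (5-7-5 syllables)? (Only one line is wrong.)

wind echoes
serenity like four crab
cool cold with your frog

Line 1

Line 1: wind(1) + echoes(2) = 3 (expected 5)
Line 2: serenity(4) + like(1) + four(1) + crab(1) = 7 ✓
Line 3: cool(1) + cold(1) + with(1) + your(1) + frog(1) = 5 ✓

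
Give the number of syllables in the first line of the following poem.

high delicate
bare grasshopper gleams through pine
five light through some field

The first line: high (1), delicate (3) → 4

4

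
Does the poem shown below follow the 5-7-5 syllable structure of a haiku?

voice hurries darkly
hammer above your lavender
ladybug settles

Line 1: "voice hurries darkly": 1+2+2 = 5 ✓
Line 2: "hammer above your lavender": 2+2+1+3 = 8 (expected 7)
Line 3: "ladybug settles": 3+2 = 5 ✓

No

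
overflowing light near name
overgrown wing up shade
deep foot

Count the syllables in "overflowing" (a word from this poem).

4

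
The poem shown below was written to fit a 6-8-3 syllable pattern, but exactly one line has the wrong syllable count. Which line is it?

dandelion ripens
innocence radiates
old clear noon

The second line

Line 1: "dandelion ripens": 4+2 = 6 ✓
Line 2: "innocence radiates": 3+3 = 6 (expected 8)
Line 3: "old clear noon": 1+1+1 = 3 ✓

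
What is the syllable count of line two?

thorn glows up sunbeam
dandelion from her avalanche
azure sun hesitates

9

Line two: dandelion(4) + from(1) + her(1) + avalanche(3) = 9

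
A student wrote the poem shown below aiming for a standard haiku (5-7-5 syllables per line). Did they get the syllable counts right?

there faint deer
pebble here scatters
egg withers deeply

Line 1: there (1), faint (1), deer (1) → 3 (expected 5)
Line 2: pebble (2), here (1), scatters (2) → 5 (expected 7)
Line 3: egg (1), withers (2), deeply (2) → 5 ✓

No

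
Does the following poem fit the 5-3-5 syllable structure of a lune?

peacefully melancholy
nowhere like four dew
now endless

Line 1: "peacefully melancholy": 3+4 = 7 (expected 5)
Line 2: "nowhere like four dew": 2+1+1+1 = 5 (expected 3)
Line 3: "now endless": 1+2 = 3 (expected 5)

No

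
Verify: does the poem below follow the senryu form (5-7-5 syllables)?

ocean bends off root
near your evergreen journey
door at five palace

Yes

Line 1: ocean(2) + bends(1) + off(1) + root(1) = 5 ✓
Line 2: near(1) + your(1) + evergreen(3) + journey(2) = 7 ✓
Line 3: door(1) + at(1) + five(1) + palace(2) = 5 ✓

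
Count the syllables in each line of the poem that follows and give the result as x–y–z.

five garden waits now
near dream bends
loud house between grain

Line 1: "five garden waits now": 1+2+1+1 = 5
Line 2: "near dream bends": 1+1+1 = 3
Line 3: "loud house between grain": 1+1+2+1 = 5

5–3–5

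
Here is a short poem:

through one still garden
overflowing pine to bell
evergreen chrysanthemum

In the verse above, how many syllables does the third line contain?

The third line: evergreen (3), chrysanthemum (4) → 7

7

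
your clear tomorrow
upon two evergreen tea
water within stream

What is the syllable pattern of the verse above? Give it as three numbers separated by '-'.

Line 1: your(1) + clear(1) + tomorrow(3) = 5
Line 2: upon(2) + two(1) + evergreen(3) + tea(1) = 7
Line 3: water(2) + within(2) + stream(1) = 5

5-7-5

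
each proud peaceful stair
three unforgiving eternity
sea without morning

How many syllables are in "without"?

"without" has 2 syllables.

2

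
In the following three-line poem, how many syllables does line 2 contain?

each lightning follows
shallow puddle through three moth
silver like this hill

Line 2: shallow(2) + puddle(2) + through(1) + three(1) + moth(1) = 7

7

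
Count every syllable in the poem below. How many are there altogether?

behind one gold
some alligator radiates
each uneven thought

17

Line 1: behind(2) + one(1) + gold(1) = 4
Line 2: some(1) + alligator(4) + radiates(3) = 8
Line 3: each(1) + uneven(3) + thought(1) = 5
Total: 4 + 8 + 5 = 17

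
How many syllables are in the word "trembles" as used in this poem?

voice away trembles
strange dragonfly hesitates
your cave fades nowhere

2

"trembles" has 2 syllables.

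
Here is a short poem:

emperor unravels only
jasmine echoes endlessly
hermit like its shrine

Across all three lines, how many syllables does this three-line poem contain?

Line 1: "emperor unravels only": 3+3+2 = 8
Line 2: "jasmine echoes endlessly": 2+2+3 = 7
Line 3: "hermit like its shrine": 2+1+1+1 = 5
Total: 8 + 7 + 5 = 20

20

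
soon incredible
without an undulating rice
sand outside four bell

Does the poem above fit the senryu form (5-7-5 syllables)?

Line 1: soon(1) + incredible(4) = 5 ✓
Line 2: without(2) + an(1) + undulating(4) + rice(1) = 8 (expected 7)
Line 3: sand(1) + outside(2) + four(1) + bell(1) = 5 ✓

No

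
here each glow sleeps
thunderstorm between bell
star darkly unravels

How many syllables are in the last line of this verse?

The last line: star (1), darkly (2), unravels (3) → 6

6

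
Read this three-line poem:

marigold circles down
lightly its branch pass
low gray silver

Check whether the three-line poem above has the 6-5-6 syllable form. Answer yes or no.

No

Line 1: "marigold circles down": 3+2+1 = 6 ✓
Line 2: "lightly its branch pass": 2+1+1+1 = 5 ✓
Line 3: "low gray silver": 1+1+2 = 4 (expected 6)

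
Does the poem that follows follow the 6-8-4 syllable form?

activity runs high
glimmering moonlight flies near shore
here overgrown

Line 1: activity (4), runs (1), high (1) → 6 ✓
Line 2: glimmering (3), moonlight (2), flies (1), near (1), shore (1) → 8 ✓
Line 3: here (1), overgrown (3) → 4 ✓

Yes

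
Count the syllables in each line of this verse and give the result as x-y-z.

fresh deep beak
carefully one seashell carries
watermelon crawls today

3-8-7

Line 1: fresh(1) + deep(1) + beak(1) = 3
Line 2: carefully(3) + one(1) + seashell(2) + carries(2) = 8
Line 3: watermelon(4) + crawls(1) + today(2) = 7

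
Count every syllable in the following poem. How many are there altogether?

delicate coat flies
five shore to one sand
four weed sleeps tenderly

Line 1: delicate(3) + coat(1) + flies(1) = 5
Line 2: five(1) + shore(1) + to(1) + one(1) + sand(1) = 5
Line 3: four(1) + weed(1) + sleeps(1) + tenderly(3) = 6
Total: 5 + 5 + 6 = 16

16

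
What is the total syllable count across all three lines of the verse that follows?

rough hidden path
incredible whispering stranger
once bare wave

Line 1: rough (1), hidden (2), path (1) → 4
Line 2: incredible (4), whispering (3), stranger (2) → 9
Line 3: once (1), bare (1), wave (1) → 3
Total: 4 + 9 + 3 = 16

16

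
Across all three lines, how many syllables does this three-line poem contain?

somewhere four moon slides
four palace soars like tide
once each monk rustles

16

Line 1: somewhere (2), four (1), moon (1), slides (1) → 5
Line 2: four (1), palace (2), soars (1), like (1), tide (1) → 6
Line 3: once (1), each (1), monk (1), rustles (2) → 5
Total: 5 + 6 + 5 = 16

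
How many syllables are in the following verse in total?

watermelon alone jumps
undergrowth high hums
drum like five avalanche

18

Line 1: "watermelon alone jumps": 4+2+1 = 7
Line 2: "undergrowth high hums": 3+1+1 = 5
Line 3: "drum like five avalanche": 1+1+1+3 = 6
Total: 7 + 5 + 6 = 18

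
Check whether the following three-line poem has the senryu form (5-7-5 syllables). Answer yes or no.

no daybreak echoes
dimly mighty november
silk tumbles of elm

Yes

Line 1: no (1), daybreak (2), echoes (2) → 5 ✓
Line 2: dimly (2), mighty (2), november (3) → 7 ✓
Line 3: silk (1), tumbles (2), of (1), elm (1) → 5 ✓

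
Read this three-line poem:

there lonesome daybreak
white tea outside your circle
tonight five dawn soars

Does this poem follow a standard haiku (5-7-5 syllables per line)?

Line 1: there(1) + lonesome(2) + daybreak(2) = 5 ✓
Line 2: white(1) + tea(1) + outside(2) + your(1) + circle(2) = 7 ✓
Line 3: tonight(2) + five(1) + dawn(1) + soars(1) = 5 ✓

Yes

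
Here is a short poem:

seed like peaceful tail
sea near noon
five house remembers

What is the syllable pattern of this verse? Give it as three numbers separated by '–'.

5–3–5

Line 1: "seed like peaceful tail": 1+1+2+1 = 5
Line 2: "sea near noon": 1+1+1 = 3
Line 3: "five house remembers": 1+1+3 = 5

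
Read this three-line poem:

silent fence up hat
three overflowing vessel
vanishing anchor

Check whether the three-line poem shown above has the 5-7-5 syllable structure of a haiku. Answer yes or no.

Yes

Line 1: silent (2), fence (1), up (1), hat (1) → 5 ✓
Line 2: three (1), overflowing (4), vessel (2) → 7 ✓
Line 3: vanishing (3), anchor (2) → 5 ✓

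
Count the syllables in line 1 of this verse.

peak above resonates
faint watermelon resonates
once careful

Line 1: "peak above resonates": 1+2+3 = 6

6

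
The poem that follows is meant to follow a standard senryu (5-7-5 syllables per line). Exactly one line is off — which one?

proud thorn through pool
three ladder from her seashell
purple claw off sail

The first line

Line 1: "proud thorn through pool": 1+1+1+1 = 4 (expected 5)
Line 2: "three ladder from her seashell": 1+2+1+1+2 = 7 ✓
Line 3: "purple claw off sail": 2+1+1+1 = 5 ✓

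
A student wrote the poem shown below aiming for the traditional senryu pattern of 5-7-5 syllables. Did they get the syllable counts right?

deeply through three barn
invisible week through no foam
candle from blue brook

Line 1: "deeply through three barn": 2+1+1+1 = 5 ✓
Line 2: "invisible week through no foam": 4+1+1+1+1 = 8 (expected 7)
Line 3: "candle from blue brook": 2+1+1+1 = 5 ✓

No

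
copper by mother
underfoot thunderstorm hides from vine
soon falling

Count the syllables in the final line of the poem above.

The final line: soon(1) + falling(2) = 3

3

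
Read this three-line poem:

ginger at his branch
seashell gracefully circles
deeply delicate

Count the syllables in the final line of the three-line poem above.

5

The final line: "deeply delicate": 2+3 = 5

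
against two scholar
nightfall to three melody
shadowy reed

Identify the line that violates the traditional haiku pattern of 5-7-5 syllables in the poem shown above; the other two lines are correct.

Line 3

Line 1: against (2), two (1), scholar (2) → 5 ✓
Line 2: nightfall (2), to (1), three (1), melody (3) → 7 ✓
Line 3: shadowy (3), reed (1) → 4 (expected 5)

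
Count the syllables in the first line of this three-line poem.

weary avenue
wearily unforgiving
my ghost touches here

The first line: weary (2), avenue (3) → 5

5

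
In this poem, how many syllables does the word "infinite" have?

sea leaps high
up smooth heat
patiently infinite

3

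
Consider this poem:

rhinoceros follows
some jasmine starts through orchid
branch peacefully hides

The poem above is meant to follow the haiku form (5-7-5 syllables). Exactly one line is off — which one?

The first line

Line 1: rhinoceros (4), follows (2) → 6 (expected 5)
Line 2: some (1), jasmine (2), starts (1), through (1), orchid (2) → 7 ✓
Line 3: branch (1), peacefully (3), hides (1) → 5 ✓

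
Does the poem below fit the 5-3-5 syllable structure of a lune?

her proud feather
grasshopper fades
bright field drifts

Line 1: her (1), proud (1), feather (2) → 4 (expected 5)
Line 2: grasshopper (3), fades (1) → 4 (expected 3)
Line 3: bright (1), field (1), drifts (1) → 3 (expected 5)

No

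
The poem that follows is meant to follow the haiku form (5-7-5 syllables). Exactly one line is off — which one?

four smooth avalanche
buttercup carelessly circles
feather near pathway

Line 1: four(1) + smooth(1) + avalanche(3) = 5 ✓
Line 2: buttercup(3) + carelessly(3) + circles(2) = 8 (expected 7)
Line 3: feather(2) + near(1) + pathway(2) = 5 ✓

The second line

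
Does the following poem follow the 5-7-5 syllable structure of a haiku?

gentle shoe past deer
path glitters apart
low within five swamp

No

Line 1: gentle(2) + shoe(1) + past(1) + deer(1) = 5 ✓
Line 2: path(1) + glitters(2) + apart(2) = 5 (expected 7)
Line 3: low(1) + within(2) + five(1) + swamp(1) = 5 ✓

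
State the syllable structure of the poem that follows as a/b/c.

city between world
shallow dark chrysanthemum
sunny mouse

5/7/3

Line 1: "city between world": 2+2+1 = 5
Line 2: "shallow dark chrysanthemum": 2+1+4 = 7
Line 3: "sunny mouse": 2+1 = 3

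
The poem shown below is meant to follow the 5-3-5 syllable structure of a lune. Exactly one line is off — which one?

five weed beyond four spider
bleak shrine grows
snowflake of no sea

Line 1: "five weed beyond four spider": 1+1+2+1+2 = 7 (expected 5)
Line 2: "bleak shrine grows": 1+1+1 = 3 ✓
Line 3: "snowflake of no sea": 2+1+1+1 = 5 ✓

The first line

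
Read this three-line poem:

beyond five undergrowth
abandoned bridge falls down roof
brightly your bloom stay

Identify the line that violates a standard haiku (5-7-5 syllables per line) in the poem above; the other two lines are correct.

The first line

Line 1: beyond (2), five (1), undergrowth (3) → 6 (expected 5)
Line 2: abandoned (3), bridge (1), falls (1), down (1), roof (1) → 7 ✓
Line 3: brightly (2), your (1), bloom (1), stay (1) → 5 ✓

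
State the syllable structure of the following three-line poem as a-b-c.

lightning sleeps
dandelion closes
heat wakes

Line 1: "lightning sleeps": 2+1 = 3
Line 2: "dandelion closes": 4+2 = 6
Line 3: "heat wakes": 1+1 = 2

3-6-2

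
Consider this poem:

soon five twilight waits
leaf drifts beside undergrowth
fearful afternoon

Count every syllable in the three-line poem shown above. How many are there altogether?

17

Line 1: soon (1), five (1), twilight (2), waits (1) → 5
Line 2: leaf (1), drifts (1), beside (2), undergrowth (3) → 7
Line 3: fearful (2), afternoon (3) → 5
Total: 5 + 7 + 5 = 17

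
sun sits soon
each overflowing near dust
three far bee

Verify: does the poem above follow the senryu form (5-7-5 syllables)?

Line 1: sun(1) + sits(1) + soon(1) = 3 (expected 5)
Line 2: each(1) + overflowing(4) + near(1) + dust(1) = 7 ✓
Line 3: three(1) + far(1) + bee(1) = 3 (expected 5)

No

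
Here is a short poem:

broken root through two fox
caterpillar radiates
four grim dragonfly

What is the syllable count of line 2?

7

Line 2: caterpillar (4), radiates (3) → 7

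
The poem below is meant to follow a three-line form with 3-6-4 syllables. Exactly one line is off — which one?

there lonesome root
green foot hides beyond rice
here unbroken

Line 1

Line 1: "there lonesome root": 1+2+1 = 4 (expected 3)
Line 2: "green foot hides beyond rice": 1+1+1+2+1 = 6 ✓
Line 3: "here unbroken": 1+3 = 4 ✓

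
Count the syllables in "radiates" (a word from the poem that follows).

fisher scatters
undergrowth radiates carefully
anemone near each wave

3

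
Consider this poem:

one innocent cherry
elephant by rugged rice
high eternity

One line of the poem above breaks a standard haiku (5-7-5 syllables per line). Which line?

The first line

Line 1: "one innocent cherry": 1+3+2 = 6 (expected 5)
Line 2: "elephant by rugged rice": 3+1+2+1 = 7 ✓
Line 3: "high eternity": 1+4 = 5 ✓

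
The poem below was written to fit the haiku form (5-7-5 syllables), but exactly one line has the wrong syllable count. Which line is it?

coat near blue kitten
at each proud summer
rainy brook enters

The second line

Line 1: "coat near blue kitten": 1+1+1+2 = 5 ✓
Line 2: "at each proud summer": 1+1+1+2 = 5 (expected 7)
Line 3: "rainy brook enters": 2+1+2 = 5 ✓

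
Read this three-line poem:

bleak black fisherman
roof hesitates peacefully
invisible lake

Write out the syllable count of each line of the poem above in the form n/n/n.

Line 1: "bleak black fisherman": 1+1+3 = 5
Line 2: "roof hesitates peacefully": 1+3+3 = 7
Line 3: "invisible lake": 4+1 = 5

5/7/5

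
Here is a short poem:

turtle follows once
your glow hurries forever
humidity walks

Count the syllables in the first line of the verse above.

5

The first line: turtle(2) + follows(2) + once(1) = 5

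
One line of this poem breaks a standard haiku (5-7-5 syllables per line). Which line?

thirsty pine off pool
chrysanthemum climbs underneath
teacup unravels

The second line

Line 1: "thirsty pine off pool": 2+1+1+1 = 5 ✓
Line 2: "chrysanthemum climbs underneath": 4+1+3 = 8 (expected 7)
Line 3: "teacup unravels": 2+3 = 5 ✓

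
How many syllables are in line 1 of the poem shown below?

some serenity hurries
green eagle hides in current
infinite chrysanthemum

7

Line 1: some (1), serenity (4), hurries (2) → 7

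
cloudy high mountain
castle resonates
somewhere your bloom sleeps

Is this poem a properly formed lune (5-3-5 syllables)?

Line 1: cloudy (2), high (1), mountain (2) → 5 ✓
Line 2: castle (2), resonates (3) → 5 (expected 3)
Line 3: somewhere (2), your (1), bloom (1), sleeps (1) → 5 ✓

No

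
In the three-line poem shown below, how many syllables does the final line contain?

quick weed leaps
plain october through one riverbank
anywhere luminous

The final line: anywhere (3), luminous (3) → 6

6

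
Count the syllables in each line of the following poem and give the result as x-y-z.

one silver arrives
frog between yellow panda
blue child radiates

5-7-5

Line 1: one (1), silver (2), arrives (2) → 5
Line 2: frog (1), between (2), yellow (2), panda (2) → 7
Line 3: blue (1), child (1), radiates (3) → 5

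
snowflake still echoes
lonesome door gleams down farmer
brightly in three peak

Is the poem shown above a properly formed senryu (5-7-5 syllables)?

Line 1: "snowflake still echoes": 2+1+2 = 5 ✓
Line 2: "lonesome door gleams down farmer": 2+1+1+1+2 = 7 ✓
Line 3: "brightly in three peak": 2+1+1+1 = 5 ✓

Yes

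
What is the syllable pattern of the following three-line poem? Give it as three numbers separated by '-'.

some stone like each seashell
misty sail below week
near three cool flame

Line 1: some (1), stone (1), like (1), each (1), seashell (2) → 6
Line 2: misty (2), sail (1), below (2), week (1) → 6
Line 3: near (1), three (1), cool (1), flame (1) → 4

6-6-4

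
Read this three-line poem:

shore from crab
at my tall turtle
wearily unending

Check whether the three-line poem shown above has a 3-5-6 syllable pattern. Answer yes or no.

Yes

Line 1: shore(1) + from(1) + crab(1) = 3 ✓
Line 2: at(1) + my(1) + tall(1) + turtle(2) = 5 ✓
Line 3: wearily(3) + unending(3) = 6 ✓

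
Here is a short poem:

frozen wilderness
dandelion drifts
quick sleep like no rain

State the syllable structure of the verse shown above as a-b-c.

Line 1: frozen (2), wilderness (3) → 5
Line 2: dandelion (4), drifts (1) → 5
Line 3: quick (1), sleep (1), like (1), no (1), rain (1) → 5

5-5-5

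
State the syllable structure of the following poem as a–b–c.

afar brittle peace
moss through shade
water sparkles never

Line 1: "afar brittle peace": 2+2+1 = 5
Line 2: "moss through shade": 1+1+1 = 3
Line 3: "water sparkles never": 2+2+2 = 6

5–3–6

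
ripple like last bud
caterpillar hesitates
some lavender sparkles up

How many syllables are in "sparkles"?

"sparkles" has 2 syllables.

2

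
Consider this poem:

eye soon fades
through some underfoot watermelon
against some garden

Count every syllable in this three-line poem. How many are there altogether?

17

Line 1: eye (1), soon (1), fades (1) → 3
Line 2: through (1), some (1), underfoot (3), watermelon (4) → 9
Line 3: against (2), some (1), garden (2) → 5
Total: 3 + 9 + 5 = 17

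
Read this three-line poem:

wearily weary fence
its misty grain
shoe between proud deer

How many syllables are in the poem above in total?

15

Line 1: wearily (3), weary (2), fence (1) → 6
Line 2: its (1), misty (2), grain (1) → 4
Line 3: shoe (1), between (2), proud (1), deer (1) → 5
Total: 6 + 4 + 5 = 15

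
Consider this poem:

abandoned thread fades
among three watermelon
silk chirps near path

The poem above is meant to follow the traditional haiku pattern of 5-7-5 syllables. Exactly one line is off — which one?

Line 1: abandoned (3), thread (1), fades (1) → 5 ✓
Line 2: among (2), three (1), watermelon (4) → 7 ✓
Line 3: silk (1), chirps (1), near (1), path (1) → 4 (expected 5)

Line 3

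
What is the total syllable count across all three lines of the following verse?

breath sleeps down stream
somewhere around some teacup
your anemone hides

Line 1: "breath sleeps down stream": 1+1+1+1 = 4
Line 2: "somewhere around some teacup": 2+2+1+2 = 7
Line 3: "your anemone hides": 1+4+1 = 6
Total: 4 + 7 + 6 = 17

17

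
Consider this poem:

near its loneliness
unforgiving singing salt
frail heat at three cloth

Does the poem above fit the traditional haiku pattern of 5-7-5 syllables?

Line 1: "near its loneliness": 1+1+3 = 5 ✓
Line 2: "unforgiving singing salt": 4+2+1 = 7 ✓
Line 3: "frail heat at three cloth": 1+1+1+1+1 = 5 ✓

Yes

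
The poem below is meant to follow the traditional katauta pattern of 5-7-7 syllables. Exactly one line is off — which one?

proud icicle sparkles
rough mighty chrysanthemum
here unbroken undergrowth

Line 1: "proud icicle sparkles": 1+3+2 = 6 (expected 5)
Line 2: "rough mighty chrysanthemum": 1+2+4 = 7 ✓
Line 3: "here unbroken undergrowth": 1+3+3 = 7 ✓

The first line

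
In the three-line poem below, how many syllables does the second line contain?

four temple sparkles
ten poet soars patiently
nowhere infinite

The second line: ten(1) + poet(2) + soars(1) + patiently(3) = 7

7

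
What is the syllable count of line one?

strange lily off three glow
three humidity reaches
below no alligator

6

Line one: strange (1), lily (2), off (1), three (1), glow (1) → 6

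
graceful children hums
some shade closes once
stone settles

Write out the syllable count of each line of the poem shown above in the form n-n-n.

Line 1: graceful(2) + children(2) + hums(1) = 5
Line 2: some(1) + shade(1) + closes(2) + once(1) = 5
Line 3: stone(1) + settles(2) = 3

5-5-3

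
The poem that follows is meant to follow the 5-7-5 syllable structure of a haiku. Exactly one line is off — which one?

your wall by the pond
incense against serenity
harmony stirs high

The second line

Line 1: your(1) + wall(1) + by(1) + the(1) + pond(1) = 5 ✓
Line 2: incense(2) + against(2) + serenity(4) = 8 (expected 7)
Line 3: harmony(3) + stirs(1) + high(1) = 5 ✓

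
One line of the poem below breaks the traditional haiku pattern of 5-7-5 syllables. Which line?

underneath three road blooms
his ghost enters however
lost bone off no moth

Line 1: underneath (3), three (1), road (1), blooms (1) → 6 (expected 5)
Line 2: his (1), ghost (1), enters (2), however (3) → 7 ✓
Line 3: lost (1), bone (1), off (1), no (1), moth (1) → 5 ✓

Line 1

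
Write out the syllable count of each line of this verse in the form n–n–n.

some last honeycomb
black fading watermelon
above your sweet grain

5–7–5

Line 1: some (1), last (1), honeycomb (3) → 5
Line 2: black (1), fading (2), watermelon (4) → 7
Line 3: above (2), your (1), sweet (1), grain (1) → 5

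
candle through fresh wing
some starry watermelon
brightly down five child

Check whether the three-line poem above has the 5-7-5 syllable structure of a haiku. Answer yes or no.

Yes

Line 1: "candle through fresh wing": 2+1+1+1 = 5 ✓
Line 2: "some starry watermelon": 1+2+4 = 7 ✓
Line 3: "brightly down five child": 2+1+1+1 = 5 ✓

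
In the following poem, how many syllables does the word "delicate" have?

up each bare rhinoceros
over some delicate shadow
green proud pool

3

"delicate" has 3 syllables.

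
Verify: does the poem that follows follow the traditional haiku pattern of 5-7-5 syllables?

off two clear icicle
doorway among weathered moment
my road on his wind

No

Line 1: off(1) + two(1) + clear(1) + icicle(3) = 6 (expected 5)
Line 2: doorway(2) + among(2) + weathered(2) + moment(2) = 8 (expected 7)
Line 3: my(1) + road(1) + on(1) + his(1) + wind(1) = 5 ✓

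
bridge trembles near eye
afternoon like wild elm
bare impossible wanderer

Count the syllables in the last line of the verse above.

The last line: bare (1), impossible (4), wanderer (3) → 8

8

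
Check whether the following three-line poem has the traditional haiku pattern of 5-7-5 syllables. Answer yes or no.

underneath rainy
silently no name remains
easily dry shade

Line 1: underneath (3), rainy (2) → 5 ✓
Line 2: silently (3), no (1), name (1), remains (2) → 7 ✓
Line 3: easily (3), dry (1), shade (1) → 5 ✓

Yes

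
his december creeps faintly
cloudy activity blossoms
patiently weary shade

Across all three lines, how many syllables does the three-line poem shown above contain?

Line 1: his (1), december (3), creeps (1), faintly (2) → 7
Line 2: cloudy (2), activity (4), blossoms (2) → 8
Line 3: patiently (3), weary (2), shade (1) → 6
Total: 7 + 8 + 6 = 21

21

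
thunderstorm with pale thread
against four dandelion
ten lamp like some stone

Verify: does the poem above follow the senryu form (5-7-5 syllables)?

Line 1: "thunderstorm with pale thread": 3+1+1+1 = 6 (expected 5)
Line 2: "against four dandelion": 2+1+4 = 7 ✓
Line 3: "ten lamp like some stone": 1+1+1+1+1 = 5 ✓

No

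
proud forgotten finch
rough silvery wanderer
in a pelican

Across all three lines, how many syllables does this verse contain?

Line 1: "proud forgotten finch": 1+3+1 = 5
Line 2: "rough silvery wanderer": 1+3+3 = 7
Line 3: "in a pelican": 1+1+3 = 5
Total: 5 + 7 + 5 = 17

17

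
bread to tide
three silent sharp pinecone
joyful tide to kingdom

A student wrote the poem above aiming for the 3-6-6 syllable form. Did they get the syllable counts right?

Yes

Line 1: bread(1) + to(1) + tide(1) = 3 ✓
Line 2: three(1) + silent(2) + sharp(1) + pinecone(2) = 6 ✓
Line 3: joyful(2) + tide(1) + to(1) + kingdom(2) = 6 ✓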